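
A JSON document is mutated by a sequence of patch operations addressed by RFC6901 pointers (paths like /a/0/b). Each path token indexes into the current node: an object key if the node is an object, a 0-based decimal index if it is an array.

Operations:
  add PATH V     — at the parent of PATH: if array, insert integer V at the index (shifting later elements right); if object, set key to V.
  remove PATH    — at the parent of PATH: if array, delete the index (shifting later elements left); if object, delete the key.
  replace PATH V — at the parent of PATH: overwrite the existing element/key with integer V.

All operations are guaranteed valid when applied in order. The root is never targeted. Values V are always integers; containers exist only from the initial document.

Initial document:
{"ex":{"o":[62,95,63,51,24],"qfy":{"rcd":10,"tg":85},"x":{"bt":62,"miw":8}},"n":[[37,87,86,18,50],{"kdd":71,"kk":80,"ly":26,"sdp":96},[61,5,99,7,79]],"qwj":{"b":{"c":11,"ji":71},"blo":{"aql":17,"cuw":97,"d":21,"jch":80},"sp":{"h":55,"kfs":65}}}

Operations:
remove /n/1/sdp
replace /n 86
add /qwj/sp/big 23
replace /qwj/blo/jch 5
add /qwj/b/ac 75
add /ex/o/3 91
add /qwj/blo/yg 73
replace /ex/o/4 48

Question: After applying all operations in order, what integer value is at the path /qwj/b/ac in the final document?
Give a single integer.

Answer: 75

Derivation:
After op 1 (remove /n/1/sdp): {"ex":{"o":[62,95,63,51,24],"qfy":{"rcd":10,"tg":85},"x":{"bt":62,"miw":8}},"n":[[37,87,86,18,50],{"kdd":71,"kk":80,"ly":26},[61,5,99,7,79]],"qwj":{"b":{"c":11,"ji":71},"blo":{"aql":17,"cuw":97,"d":21,"jch":80},"sp":{"h":55,"kfs":65}}}
After op 2 (replace /n 86): {"ex":{"o":[62,95,63,51,24],"qfy":{"rcd":10,"tg":85},"x":{"bt":62,"miw":8}},"n":86,"qwj":{"b":{"c":11,"ji":71},"blo":{"aql":17,"cuw":97,"d":21,"jch":80},"sp":{"h":55,"kfs":65}}}
After op 3 (add /qwj/sp/big 23): {"ex":{"o":[62,95,63,51,24],"qfy":{"rcd":10,"tg":85},"x":{"bt":62,"miw":8}},"n":86,"qwj":{"b":{"c":11,"ji":71},"blo":{"aql":17,"cuw":97,"d":21,"jch":80},"sp":{"big":23,"h":55,"kfs":65}}}
After op 4 (replace /qwj/blo/jch 5): {"ex":{"o":[62,95,63,51,24],"qfy":{"rcd":10,"tg":85},"x":{"bt":62,"miw":8}},"n":86,"qwj":{"b":{"c":11,"ji":71},"blo":{"aql":17,"cuw":97,"d":21,"jch":5},"sp":{"big":23,"h":55,"kfs":65}}}
After op 5 (add /qwj/b/ac 75): {"ex":{"o":[62,95,63,51,24],"qfy":{"rcd":10,"tg":85},"x":{"bt":62,"miw":8}},"n":86,"qwj":{"b":{"ac":75,"c":11,"ji":71},"blo":{"aql":17,"cuw":97,"d":21,"jch":5},"sp":{"big":23,"h":55,"kfs":65}}}
After op 6 (add /ex/o/3 91): {"ex":{"o":[62,95,63,91,51,24],"qfy":{"rcd":10,"tg":85},"x":{"bt":62,"miw":8}},"n":86,"qwj":{"b":{"ac":75,"c":11,"ji":71},"blo":{"aql":17,"cuw":97,"d":21,"jch":5},"sp":{"big":23,"h":55,"kfs":65}}}
After op 7 (add /qwj/blo/yg 73): {"ex":{"o":[62,95,63,91,51,24],"qfy":{"rcd":10,"tg":85},"x":{"bt":62,"miw":8}},"n":86,"qwj":{"b":{"ac":75,"c":11,"ji":71},"blo":{"aql":17,"cuw":97,"d":21,"jch":5,"yg":73},"sp":{"big":23,"h":55,"kfs":65}}}
After op 8 (replace /ex/o/4 48): {"ex":{"o":[62,95,63,91,48,24],"qfy":{"rcd":10,"tg":85},"x":{"bt":62,"miw":8}},"n":86,"qwj":{"b":{"ac":75,"c":11,"ji":71},"blo":{"aql":17,"cuw":97,"d":21,"jch":5,"yg":73},"sp":{"big":23,"h":55,"kfs":65}}}
Value at /qwj/b/ac: 75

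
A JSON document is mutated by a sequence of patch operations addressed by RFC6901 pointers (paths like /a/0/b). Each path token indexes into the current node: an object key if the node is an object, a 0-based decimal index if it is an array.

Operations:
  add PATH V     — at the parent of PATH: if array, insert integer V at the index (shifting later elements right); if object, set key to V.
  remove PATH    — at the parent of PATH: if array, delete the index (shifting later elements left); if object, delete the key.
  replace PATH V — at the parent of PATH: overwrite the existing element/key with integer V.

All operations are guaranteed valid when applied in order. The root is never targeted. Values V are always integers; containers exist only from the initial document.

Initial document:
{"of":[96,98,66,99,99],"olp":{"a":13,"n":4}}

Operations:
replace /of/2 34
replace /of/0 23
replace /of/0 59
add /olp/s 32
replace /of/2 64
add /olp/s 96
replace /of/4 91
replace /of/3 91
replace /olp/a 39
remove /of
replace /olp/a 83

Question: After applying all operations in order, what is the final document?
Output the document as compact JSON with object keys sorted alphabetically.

After op 1 (replace /of/2 34): {"of":[96,98,34,99,99],"olp":{"a":13,"n":4}}
After op 2 (replace /of/0 23): {"of":[23,98,34,99,99],"olp":{"a":13,"n":4}}
After op 3 (replace /of/0 59): {"of":[59,98,34,99,99],"olp":{"a":13,"n":4}}
After op 4 (add /olp/s 32): {"of":[59,98,34,99,99],"olp":{"a":13,"n":4,"s":32}}
After op 5 (replace /of/2 64): {"of":[59,98,64,99,99],"olp":{"a":13,"n":4,"s":32}}
After op 6 (add /olp/s 96): {"of":[59,98,64,99,99],"olp":{"a":13,"n":4,"s":96}}
After op 7 (replace /of/4 91): {"of":[59,98,64,99,91],"olp":{"a":13,"n":4,"s":96}}
After op 8 (replace /of/3 91): {"of":[59,98,64,91,91],"olp":{"a":13,"n":4,"s":96}}
After op 9 (replace /olp/a 39): {"of":[59,98,64,91,91],"olp":{"a":39,"n":4,"s":96}}
After op 10 (remove /of): {"olp":{"a":39,"n":4,"s":96}}
After op 11 (replace /olp/a 83): {"olp":{"a":83,"n":4,"s":96}}

Answer: {"olp":{"a":83,"n":4,"s":96}}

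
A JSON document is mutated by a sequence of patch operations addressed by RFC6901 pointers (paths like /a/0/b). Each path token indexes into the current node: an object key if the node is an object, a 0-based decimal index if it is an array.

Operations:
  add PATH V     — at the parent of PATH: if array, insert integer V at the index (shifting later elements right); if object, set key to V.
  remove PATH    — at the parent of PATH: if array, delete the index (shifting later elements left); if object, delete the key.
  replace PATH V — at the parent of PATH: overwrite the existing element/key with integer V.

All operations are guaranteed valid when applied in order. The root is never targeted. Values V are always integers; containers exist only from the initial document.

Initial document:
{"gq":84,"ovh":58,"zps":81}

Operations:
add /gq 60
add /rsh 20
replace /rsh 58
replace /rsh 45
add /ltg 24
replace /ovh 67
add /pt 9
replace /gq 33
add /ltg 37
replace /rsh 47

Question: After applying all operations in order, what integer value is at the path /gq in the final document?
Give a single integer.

After op 1 (add /gq 60): {"gq":60,"ovh":58,"zps":81}
After op 2 (add /rsh 20): {"gq":60,"ovh":58,"rsh":20,"zps":81}
After op 3 (replace /rsh 58): {"gq":60,"ovh":58,"rsh":58,"zps":81}
After op 4 (replace /rsh 45): {"gq":60,"ovh":58,"rsh":45,"zps":81}
After op 5 (add /ltg 24): {"gq":60,"ltg":24,"ovh":58,"rsh":45,"zps":81}
After op 6 (replace /ovh 67): {"gq":60,"ltg":24,"ovh":67,"rsh":45,"zps":81}
After op 7 (add /pt 9): {"gq":60,"ltg":24,"ovh":67,"pt":9,"rsh":45,"zps":81}
After op 8 (replace /gq 33): {"gq":33,"ltg":24,"ovh":67,"pt":9,"rsh":45,"zps":81}
After op 9 (add /ltg 37): {"gq":33,"ltg":37,"ovh":67,"pt":9,"rsh":45,"zps":81}
After op 10 (replace /rsh 47): {"gq":33,"ltg":37,"ovh":67,"pt":9,"rsh":47,"zps":81}
Value at /gq: 33

Answer: 33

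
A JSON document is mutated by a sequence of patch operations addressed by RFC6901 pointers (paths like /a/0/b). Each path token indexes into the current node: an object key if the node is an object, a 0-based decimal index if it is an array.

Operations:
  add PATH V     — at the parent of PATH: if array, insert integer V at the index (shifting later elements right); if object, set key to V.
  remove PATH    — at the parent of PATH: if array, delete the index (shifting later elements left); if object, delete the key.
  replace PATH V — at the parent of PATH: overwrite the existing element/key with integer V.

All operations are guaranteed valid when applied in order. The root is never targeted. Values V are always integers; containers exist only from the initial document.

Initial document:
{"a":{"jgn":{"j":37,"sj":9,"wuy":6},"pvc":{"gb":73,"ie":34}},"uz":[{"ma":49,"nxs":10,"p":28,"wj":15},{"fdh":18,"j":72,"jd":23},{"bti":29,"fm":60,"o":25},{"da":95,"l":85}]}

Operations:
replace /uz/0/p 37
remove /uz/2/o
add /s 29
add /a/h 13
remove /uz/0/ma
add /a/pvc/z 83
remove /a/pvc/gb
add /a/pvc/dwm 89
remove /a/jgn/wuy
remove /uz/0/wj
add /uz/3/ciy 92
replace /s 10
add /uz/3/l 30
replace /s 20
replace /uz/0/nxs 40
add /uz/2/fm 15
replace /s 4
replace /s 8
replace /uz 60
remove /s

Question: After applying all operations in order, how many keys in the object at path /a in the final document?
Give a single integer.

Answer: 3

Derivation:
After op 1 (replace /uz/0/p 37): {"a":{"jgn":{"j":37,"sj":9,"wuy":6},"pvc":{"gb":73,"ie":34}},"uz":[{"ma":49,"nxs":10,"p":37,"wj":15},{"fdh":18,"j":72,"jd":23},{"bti":29,"fm":60,"o":25},{"da":95,"l":85}]}
After op 2 (remove /uz/2/o): {"a":{"jgn":{"j":37,"sj":9,"wuy":6},"pvc":{"gb":73,"ie":34}},"uz":[{"ma":49,"nxs":10,"p":37,"wj":15},{"fdh":18,"j":72,"jd":23},{"bti":29,"fm":60},{"da":95,"l":85}]}
After op 3 (add /s 29): {"a":{"jgn":{"j":37,"sj":9,"wuy":6},"pvc":{"gb":73,"ie":34}},"s":29,"uz":[{"ma":49,"nxs":10,"p":37,"wj":15},{"fdh":18,"j":72,"jd":23},{"bti":29,"fm":60},{"da":95,"l":85}]}
After op 4 (add /a/h 13): {"a":{"h":13,"jgn":{"j":37,"sj":9,"wuy":6},"pvc":{"gb":73,"ie":34}},"s":29,"uz":[{"ma":49,"nxs":10,"p":37,"wj":15},{"fdh":18,"j":72,"jd":23},{"bti":29,"fm":60},{"da":95,"l":85}]}
After op 5 (remove /uz/0/ma): {"a":{"h":13,"jgn":{"j":37,"sj":9,"wuy":6},"pvc":{"gb":73,"ie":34}},"s":29,"uz":[{"nxs":10,"p":37,"wj":15},{"fdh":18,"j":72,"jd":23},{"bti":29,"fm":60},{"da":95,"l":85}]}
After op 6 (add /a/pvc/z 83): {"a":{"h":13,"jgn":{"j":37,"sj":9,"wuy":6},"pvc":{"gb":73,"ie":34,"z":83}},"s":29,"uz":[{"nxs":10,"p":37,"wj":15},{"fdh":18,"j":72,"jd":23},{"bti":29,"fm":60},{"da":95,"l":85}]}
After op 7 (remove /a/pvc/gb): {"a":{"h":13,"jgn":{"j":37,"sj":9,"wuy":6},"pvc":{"ie":34,"z":83}},"s":29,"uz":[{"nxs":10,"p":37,"wj":15},{"fdh":18,"j":72,"jd":23},{"bti":29,"fm":60},{"da":95,"l":85}]}
After op 8 (add /a/pvc/dwm 89): {"a":{"h":13,"jgn":{"j":37,"sj":9,"wuy":6},"pvc":{"dwm":89,"ie":34,"z":83}},"s":29,"uz":[{"nxs":10,"p":37,"wj":15},{"fdh":18,"j":72,"jd":23},{"bti":29,"fm":60},{"da":95,"l":85}]}
After op 9 (remove /a/jgn/wuy): {"a":{"h":13,"jgn":{"j":37,"sj":9},"pvc":{"dwm":89,"ie":34,"z":83}},"s":29,"uz":[{"nxs":10,"p":37,"wj":15},{"fdh":18,"j":72,"jd":23},{"bti":29,"fm":60},{"da":95,"l":85}]}
After op 10 (remove /uz/0/wj): {"a":{"h":13,"jgn":{"j":37,"sj":9},"pvc":{"dwm":89,"ie":34,"z":83}},"s":29,"uz":[{"nxs":10,"p":37},{"fdh":18,"j":72,"jd":23},{"bti":29,"fm":60},{"da":95,"l":85}]}
After op 11 (add /uz/3/ciy 92): {"a":{"h":13,"jgn":{"j":37,"sj":9},"pvc":{"dwm":89,"ie":34,"z":83}},"s":29,"uz":[{"nxs":10,"p":37},{"fdh":18,"j":72,"jd":23},{"bti":29,"fm":60},{"ciy":92,"da":95,"l":85}]}
After op 12 (replace /s 10): {"a":{"h":13,"jgn":{"j":37,"sj":9},"pvc":{"dwm":89,"ie":34,"z":83}},"s":10,"uz":[{"nxs":10,"p":37},{"fdh":18,"j":72,"jd":23},{"bti":29,"fm":60},{"ciy":92,"da":95,"l":85}]}
After op 13 (add /uz/3/l 30): {"a":{"h":13,"jgn":{"j":37,"sj":9},"pvc":{"dwm":89,"ie":34,"z":83}},"s":10,"uz":[{"nxs":10,"p":37},{"fdh":18,"j":72,"jd":23},{"bti":29,"fm":60},{"ciy":92,"da":95,"l":30}]}
After op 14 (replace /s 20): {"a":{"h":13,"jgn":{"j":37,"sj":9},"pvc":{"dwm":89,"ie":34,"z":83}},"s":20,"uz":[{"nxs":10,"p":37},{"fdh":18,"j":72,"jd":23},{"bti":29,"fm":60},{"ciy":92,"da":95,"l":30}]}
After op 15 (replace /uz/0/nxs 40): {"a":{"h":13,"jgn":{"j":37,"sj":9},"pvc":{"dwm":89,"ie":34,"z":83}},"s":20,"uz":[{"nxs":40,"p":37},{"fdh":18,"j":72,"jd":23},{"bti":29,"fm":60},{"ciy":92,"da":95,"l":30}]}
After op 16 (add /uz/2/fm 15): {"a":{"h":13,"jgn":{"j":37,"sj":9},"pvc":{"dwm":89,"ie":34,"z":83}},"s":20,"uz":[{"nxs":40,"p":37},{"fdh":18,"j":72,"jd":23},{"bti":29,"fm":15},{"ciy":92,"da":95,"l":30}]}
After op 17 (replace /s 4): {"a":{"h":13,"jgn":{"j":37,"sj":9},"pvc":{"dwm":89,"ie":34,"z":83}},"s":4,"uz":[{"nxs":40,"p":37},{"fdh":18,"j":72,"jd":23},{"bti":29,"fm":15},{"ciy":92,"da":95,"l":30}]}
After op 18 (replace /s 8): {"a":{"h":13,"jgn":{"j":37,"sj":9},"pvc":{"dwm":89,"ie":34,"z":83}},"s":8,"uz":[{"nxs":40,"p":37},{"fdh":18,"j":72,"jd":23},{"bti":29,"fm":15},{"ciy":92,"da":95,"l":30}]}
After op 19 (replace /uz 60): {"a":{"h":13,"jgn":{"j":37,"sj":9},"pvc":{"dwm":89,"ie":34,"z":83}},"s":8,"uz":60}
After op 20 (remove /s): {"a":{"h":13,"jgn":{"j":37,"sj":9},"pvc":{"dwm":89,"ie":34,"z":83}},"uz":60}
Size at path /a: 3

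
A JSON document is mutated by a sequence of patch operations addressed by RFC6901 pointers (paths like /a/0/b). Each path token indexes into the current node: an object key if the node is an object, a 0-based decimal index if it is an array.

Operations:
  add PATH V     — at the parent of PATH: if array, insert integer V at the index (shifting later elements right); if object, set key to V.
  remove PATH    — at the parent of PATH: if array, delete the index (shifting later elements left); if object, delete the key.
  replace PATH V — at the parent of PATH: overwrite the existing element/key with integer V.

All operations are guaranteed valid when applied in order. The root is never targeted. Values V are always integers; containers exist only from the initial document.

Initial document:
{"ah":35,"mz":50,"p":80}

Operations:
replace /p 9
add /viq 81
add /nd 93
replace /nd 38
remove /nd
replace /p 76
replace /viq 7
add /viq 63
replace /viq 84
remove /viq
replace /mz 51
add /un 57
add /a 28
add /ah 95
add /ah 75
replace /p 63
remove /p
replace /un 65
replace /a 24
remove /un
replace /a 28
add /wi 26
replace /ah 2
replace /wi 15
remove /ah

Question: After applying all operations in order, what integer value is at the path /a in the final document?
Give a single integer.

Answer: 28

Derivation:
After op 1 (replace /p 9): {"ah":35,"mz":50,"p":9}
After op 2 (add /viq 81): {"ah":35,"mz":50,"p":9,"viq":81}
After op 3 (add /nd 93): {"ah":35,"mz":50,"nd":93,"p":9,"viq":81}
After op 4 (replace /nd 38): {"ah":35,"mz":50,"nd":38,"p":9,"viq":81}
After op 5 (remove /nd): {"ah":35,"mz":50,"p":9,"viq":81}
After op 6 (replace /p 76): {"ah":35,"mz":50,"p":76,"viq":81}
After op 7 (replace /viq 7): {"ah":35,"mz":50,"p":76,"viq":7}
After op 8 (add /viq 63): {"ah":35,"mz":50,"p":76,"viq":63}
After op 9 (replace /viq 84): {"ah":35,"mz":50,"p":76,"viq":84}
After op 10 (remove /viq): {"ah":35,"mz":50,"p":76}
After op 11 (replace /mz 51): {"ah":35,"mz":51,"p":76}
After op 12 (add /un 57): {"ah":35,"mz":51,"p":76,"un":57}
After op 13 (add /a 28): {"a":28,"ah":35,"mz":51,"p":76,"un":57}
After op 14 (add /ah 95): {"a":28,"ah":95,"mz":51,"p":76,"un":57}
After op 15 (add /ah 75): {"a":28,"ah":75,"mz":51,"p":76,"un":57}
After op 16 (replace /p 63): {"a":28,"ah":75,"mz":51,"p":63,"un":57}
After op 17 (remove /p): {"a":28,"ah":75,"mz":51,"un":57}
After op 18 (replace /un 65): {"a":28,"ah":75,"mz":51,"un":65}
After op 19 (replace /a 24): {"a":24,"ah":75,"mz":51,"un":65}
After op 20 (remove /un): {"a":24,"ah":75,"mz":51}
After op 21 (replace /a 28): {"a":28,"ah":75,"mz":51}
After op 22 (add /wi 26): {"a":28,"ah":75,"mz":51,"wi":26}
After op 23 (replace /ah 2): {"a":28,"ah":2,"mz":51,"wi":26}
After op 24 (replace /wi 15): {"a":28,"ah":2,"mz":51,"wi":15}
After op 25 (remove /ah): {"a":28,"mz":51,"wi":15}
Value at /a: 28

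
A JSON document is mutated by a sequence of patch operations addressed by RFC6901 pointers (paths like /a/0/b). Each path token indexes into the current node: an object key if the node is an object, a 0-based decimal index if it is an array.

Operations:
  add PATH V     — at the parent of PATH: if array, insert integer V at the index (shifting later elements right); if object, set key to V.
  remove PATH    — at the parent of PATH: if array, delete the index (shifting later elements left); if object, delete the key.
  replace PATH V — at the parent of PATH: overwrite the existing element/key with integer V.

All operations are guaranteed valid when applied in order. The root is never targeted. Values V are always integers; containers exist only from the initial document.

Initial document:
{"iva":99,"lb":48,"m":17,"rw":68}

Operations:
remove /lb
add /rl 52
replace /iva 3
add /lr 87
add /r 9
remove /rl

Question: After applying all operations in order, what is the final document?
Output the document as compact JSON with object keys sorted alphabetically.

After op 1 (remove /lb): {"iva":99,"m":17,"rw":68}
After op 2 (add /rl 52): {"iva":99,"m":17,"rl":52,"rw":68}
After op 3 (replace /iva 3): {"iva":3,"m":17,"rl":52,"rw":68}
After op 4 (add /lr 87): {"iva":3,"lr":87,"m":17,"rl":52,"rw":68}
After op 5 (add /r 9): {"iva":3,"lr":87,"m":17,"r":9,"rl":52,"rw":68}
After op 6 (remove /rl): {"iva":3,"lr":87,"m":17,"r":9,"rw":68}

Answer: {"iva":3,"lr":87,"m":17,"r":9,"rw":68}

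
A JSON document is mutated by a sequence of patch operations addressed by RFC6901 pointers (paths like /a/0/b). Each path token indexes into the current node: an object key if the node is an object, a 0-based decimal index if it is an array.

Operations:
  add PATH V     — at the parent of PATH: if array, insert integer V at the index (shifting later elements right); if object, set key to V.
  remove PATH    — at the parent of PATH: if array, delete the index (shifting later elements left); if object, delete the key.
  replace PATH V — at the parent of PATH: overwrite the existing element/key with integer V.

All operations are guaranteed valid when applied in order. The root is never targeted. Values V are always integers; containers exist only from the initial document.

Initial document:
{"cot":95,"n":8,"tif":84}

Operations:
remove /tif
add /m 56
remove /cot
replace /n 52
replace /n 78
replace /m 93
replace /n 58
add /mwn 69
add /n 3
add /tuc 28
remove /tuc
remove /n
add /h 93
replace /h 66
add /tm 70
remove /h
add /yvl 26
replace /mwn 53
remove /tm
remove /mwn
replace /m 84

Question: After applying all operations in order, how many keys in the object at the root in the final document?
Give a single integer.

Answer: 2

Derivation:
After op 1 (remove /tif): {"cot":95,"n":8}
After op 2 (add /m 56): {"cot":95,"m":56,"n":8}
After op 3 (remove /cot): {"m":56,"n":8}
After op 4 (replace /n 52): {"m":56,"n":52}
After op 5 (replace /n 78): {"m":56,"n":78}
After op 6 (replace /m 93): {"m":93,"n":78}
After op 7 (replace /n 58): {"m":93,"n":58}
After op 8 (add /mwn 69): {"m":93,"mwn":69,"n":58}
After op 9 (add /n 3): {"m":93,"mwn":69,"n":3}
After op 10 (add /tuc 28): {"m":93,"mwn":69,"n":3,"tuc":28}
After op 11 (remove /tuc): {"m":93,"mwn":69,"n":3}
After op 12 (remove /n): {"m":93,"mwn":69}
After op 13 (add /h 93): {"h":93,"m":93,"mwn":69}
After op 14 (replace /h 66): {"h":66,"m":93,"mwn":69}
After op 15 (add /tm 70): {"h":66,"m":93,"mwn":69,"tm":70}
After op 16 (remove /h): {"m":93,"mwn":69,"tm":70}
After op 17 (add /yvl 26): {"m":93,"mwn":69,"tm":70,"yvl":26}
After op 18 (replace /mwn 53): {"m":93,"mwn":53,"tm":70,"yvl":26}
After op 19 (remove /tm): {"m":93,"mwn":53,"yvl":26}
After op 20 (remove /mwn): {"m":93,"yvl":26}
After op 21 (replace /m 84): {"m":84,"yvl":26}
Size at the root: 2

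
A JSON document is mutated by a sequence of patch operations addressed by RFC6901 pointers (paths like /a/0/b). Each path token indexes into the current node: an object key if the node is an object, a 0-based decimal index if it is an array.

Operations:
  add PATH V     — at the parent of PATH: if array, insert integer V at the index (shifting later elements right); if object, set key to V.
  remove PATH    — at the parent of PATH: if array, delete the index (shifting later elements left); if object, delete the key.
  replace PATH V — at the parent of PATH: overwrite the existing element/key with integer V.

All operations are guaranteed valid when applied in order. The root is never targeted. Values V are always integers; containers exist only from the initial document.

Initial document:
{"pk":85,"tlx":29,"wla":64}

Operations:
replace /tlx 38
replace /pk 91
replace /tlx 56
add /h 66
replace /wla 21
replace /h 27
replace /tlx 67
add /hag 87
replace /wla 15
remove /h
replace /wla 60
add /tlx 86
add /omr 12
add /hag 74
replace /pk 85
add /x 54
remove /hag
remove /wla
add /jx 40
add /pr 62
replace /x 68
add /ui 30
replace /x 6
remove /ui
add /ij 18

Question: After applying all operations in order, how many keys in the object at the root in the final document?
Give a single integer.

After op 1 (replace /tlx 38): {"pk":85,"tlx":38,"wla":64}
After op 2 (replace /pk 91): {"pk":91,"tlx":38,"wla":64}
After op 3 (replace /tlx 56): {"pk":91,"tlx":56,"wla":64}
After op 4 (add /h 66): {"h":66,"pk":91,"tlx":56,"wla":64}
After op 5 (replace /wla 21): {"h":66,"pk":91,"tlx":56,"wla":21}
After op 6 (replace /h 27): {"h":27,"pk":91,"tlx":56,"wla":21}
After op 7 (replace /tlx 67): {"h":27,"pk":91,"tlx":67,"wla":21}
After op 8 (add /hag 87): {"h":27,"hag":87,"pk":91,"tlx":67,"wla":21}
After op 9 (replace /wla 15): {"h":27,"hag":87,"pk":91,"tlx":67,"wla":15}
After op 10 (remove /h): {"hag":87,"pk":91,"tlx":67,"wla":15}
After op 11 (replace /wla 60): {"hag":87,"pk":91,"tlx":67,"wla":60}
After op 12 (add /tlx 86): {"hag":87,"pk":91,"tlx":86,"wla":60}
After op 13 (add /omr 12): {"hag":87,"omr":12,"pk":91,"tlx":86,"wla":60}
After op 14 (add /hag 74): {"hag":74,"omr":12,"pk":91,"tlx":86,"wla":60}
After op 15 (replace /pk 85): {"hag":74,"omr":12,"pk":85,"tlx":86,"wla":60}
After op 16 (add /x 54): {"hag":74,"omr":12,"pk":85,"tlx":86,"wla":60,"x":54}
After op 17 (remove /hag): {"omr":12,"pk":85,"tlx":86,"wla":60,"x":54}
After op 18 (remove /wla): {"omr":12,"pk":85,"tlx":86,"x":54}
After op 19 (add /jx 40): {"jx":40,"omr":12,"pk":85,"tlx":86,"x":54}
After op 20 (add /pr 62): {"jx":40,"omr":12,"pk":85,"pr":62,"tlx":86,"x":54}
After op 21 (replace /x 68): {"jx":40,"omr":12,"pk":85,"pr":62,"tlx":86,"x":68}
After op 22 (add /ui 30): {"jx":40,"omr":12,"pk":85,"pr":62,"tlx":86,"ui":30,"x":68}
After op 23 (replace /x 6): {"jx":40,"omr":12,"pk":85,"pr":62,"tlx":86,"ui":30,"x":6}
After op 24 (remove /ui): {"jx":40,"omr":12,"pk":85,"pr":62,"tlx":86,"x":6}
After op 25 (add /ij 18): {"ij":18,"jx":40,"omr":12,"pk":85,"pr":62,"tlx":86,"x":6}
Size at the root: 7

Answer: 7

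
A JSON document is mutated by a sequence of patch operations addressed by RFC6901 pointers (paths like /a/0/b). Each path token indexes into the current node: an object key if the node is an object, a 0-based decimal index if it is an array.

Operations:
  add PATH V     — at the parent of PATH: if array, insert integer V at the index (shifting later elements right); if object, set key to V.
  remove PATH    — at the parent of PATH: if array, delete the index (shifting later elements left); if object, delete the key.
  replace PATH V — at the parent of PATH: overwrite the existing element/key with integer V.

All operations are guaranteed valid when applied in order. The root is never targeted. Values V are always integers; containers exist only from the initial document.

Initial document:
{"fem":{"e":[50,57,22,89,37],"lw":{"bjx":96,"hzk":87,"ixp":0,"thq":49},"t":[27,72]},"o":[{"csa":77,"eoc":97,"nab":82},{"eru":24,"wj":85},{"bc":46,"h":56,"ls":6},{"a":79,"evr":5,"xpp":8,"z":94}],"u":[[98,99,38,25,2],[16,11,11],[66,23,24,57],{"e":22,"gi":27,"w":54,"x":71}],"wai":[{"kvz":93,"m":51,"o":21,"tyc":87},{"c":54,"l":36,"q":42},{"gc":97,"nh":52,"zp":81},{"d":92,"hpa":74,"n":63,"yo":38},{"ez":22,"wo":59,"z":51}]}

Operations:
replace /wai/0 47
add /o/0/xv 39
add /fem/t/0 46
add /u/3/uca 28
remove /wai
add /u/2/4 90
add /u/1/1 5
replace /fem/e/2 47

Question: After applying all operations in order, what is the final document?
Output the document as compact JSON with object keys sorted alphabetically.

Answer: {"fem":{"e":[50,57,47,89,37],"lw":{"bjx":96,"hzk":87,"ixp":0,"thq":49},"t":[46,27,72]},"o":[{"csa":77,"eoc":97,"nab":82,"xv":39},{"eru":24,"wj":85},{"bc":46,"h":56,"ls":6},{"a":79,"evr":5,"xpp":8,"z":94}],"u":[[98,99,38,25,2],[16,5,11,11],[66,23,24,57,90],{"e":22,"gi":27,"uca":28,"w":54,"x":71}]}

Derivation:
After op 1 (replace /wai/0 47): {"fem":{"e":[50,57,22,89,37],"lw":{"bjx":96,"hzk":87,"ixp":0,"thq":49},"t":[27,72]},"o":[{"csa":77,"eoc":97,"nab":82},{"eru":24,"wj":85},{"bc":46,"h":56,"ls":6},{"a":79,"evr":5,"xpp":8,"z":94}],"u":[[98,99,38,25,2],[16,11,11],[66,23,24,57],{"e":22,"gi":27,"w":54,"x":71}],"wai":[47,{"c":54,"l":36,"q":42},{"gc":97,"nh":52,"zp":81},{"d":92,"hpa":74,"n":63,"yo":38},{"ez":22,"wo":59,"z":51}]}
After op 2 (add /o/0/xv 39): {"fem":{"e":[50,57,22,89,37],"lw":{"bjx":96,"hzk":87,"ixp":0,"thq":49},"t":[27,72]},"o":[{"csa":77,"eoc":97,"nab":82,"xv":39},{"eru":24,"wj":85},{"bc":46,"h":56,"ls":6},{"a":79,"evr":5,"xpp":8,"z":94}],"u":[[98,99,38,25,2],[16,11,11],[66,23,24,57],{"e":22,"gi":27,"w":54,"x":71}],"wai":[47,{"c":54,"l":36,"q":42},{"gc":97,"nh":52,"zp":81},{"d":92,"hpa":74,"n":63,"yo":38},{"ez":22,"wo":59,"z":51}]}
After op 3 (add /fem/t/0 46): {"fem":{"e":[50,57,22,89,37],"lw":{"bjx":96,"hzk":87,"ixp":0,"thq":49},"t":[46,27,72]},"o":[{"csa":77,"eoc":97,"nab":82,"xv":39},{"eru":24,"wj":85},{"bc":46,"h":56,"ls":6},{"a":79,"evr":5,"xpp":8,"z":94}],"u":[[98,99,38,25,2],[16,11,11],[66,23,24,57],{"e":22,"gi":27,"w":54,"x":71}],"wai":[47,{"c":54,"l":36,"q":42},{"gc":97,"nh":52,"zp":81},{"d":92,"hpa":74,"n":63,"yo":38},{"ez":22,"wo":59,"z":51}]}
After op 4 (add /u/3/uca 28): {"fem":{"e":[50,57,22,89,37],"lw":{"bjx":96,"hzk":87,"ixp":0,"thq":49},"t":[46,27,72]},"o":[{"csa":77,"eoc":97,"nab":82,"xv":39},{"eru":24,"wj":85},{"bc":46,"h":56,"ls":6},{"a":79,"evr":5,"xpp":8,"z":94}],"u":[[98,99,38,25,2],[16,11,11],[66,23,24,57],{"e":22,"gi":27,"uca":28,"w":54,"x":71}],"wai":[47,{"c":54,"l":36,"q":42},{"gc":97,"nh":52,"zp":81},{"d":92,"hpa":74,"n":63,"yo":38},{"ez":22,"wo":59,"z":51}]}
After op 5 (remove /wai): {"fem":{"e":[50,57,22,89,37],"lw":{"bjx":96,"hzk":87,"ixp":0,"thq":49},"t":[46,27,72]},"o":[{"csa":77,"eoc":97,"nab":82,"xv":39},{"eru":24,"wj":85},{"bc":46,"h":56,"ls":6},{"a":79,"evr":5,"xpp":8,"z":94}],"u":[[98,99,38,25,2],[16,11,11],[66,23,24,57],{"e":22,"gi":27,"uca":28,"w":54,"x":71}]}
After op 6 (add /u/2/4 90): {"fem":{"e":[50,57,22,89,37],"lw":{"bjx":96,"hzk":87,"ixp":0,"thq":49},"t":[46,27,72]},"o":[{"csa":77,"eoc":97,"nab":82,"xv":39},{"eru":24,"wj":85},{"bc":46,"h":56,"ls":6},{"a":79,"evr":5,"xpp":8,"z":94}],"u":[[98,99,38,25,2],[16,11,11],[66,23,24,57,90],{"e":22,"gi":27,"uca":28,"w":54,"x":71}]}
After op 7 (add /u/1/1 5): {"fem":{"e":[50,57,22,89,37],"lw":{"bjx":96,"hzk":87,"ixp":0,"thq":49},"t":[46,27,72]},"o":[{"csa":77,"eoc":97,"nab":82,"xv":39},{"eru":24,"wj":85},{"bc":46,"h":56,"ls":6},{"a":79,"evr":5,"xpp":8,"z":94}],"u":[[98,99,38,25,2],[16,5,11,11],[66,23,24,57,90],{"e":22,"gi":27,"uca":28,"w":54,"x":71}]}
After op 8 (replace /fem/e/2 47): {"fem":{"e":[50,57,47,89,37],"lw":{"bjx":96,"hzk":87,"ixp":0,"thq":49},"t":[46,27,72]},"o":[{"csa":77,"eoc":97,"nab":82,"xv":39},{"eru":24,"wj":85},{"bc":46,"h":56,"ls":6},{"a":79,"evr":5,"xpp":8,"z":94}],"u":[[98,99,38,25,2],[16,5,11,11],[66,23,24,57,90],{"e":22,"gi":27,"uca":28,"w":54,"x":71}]}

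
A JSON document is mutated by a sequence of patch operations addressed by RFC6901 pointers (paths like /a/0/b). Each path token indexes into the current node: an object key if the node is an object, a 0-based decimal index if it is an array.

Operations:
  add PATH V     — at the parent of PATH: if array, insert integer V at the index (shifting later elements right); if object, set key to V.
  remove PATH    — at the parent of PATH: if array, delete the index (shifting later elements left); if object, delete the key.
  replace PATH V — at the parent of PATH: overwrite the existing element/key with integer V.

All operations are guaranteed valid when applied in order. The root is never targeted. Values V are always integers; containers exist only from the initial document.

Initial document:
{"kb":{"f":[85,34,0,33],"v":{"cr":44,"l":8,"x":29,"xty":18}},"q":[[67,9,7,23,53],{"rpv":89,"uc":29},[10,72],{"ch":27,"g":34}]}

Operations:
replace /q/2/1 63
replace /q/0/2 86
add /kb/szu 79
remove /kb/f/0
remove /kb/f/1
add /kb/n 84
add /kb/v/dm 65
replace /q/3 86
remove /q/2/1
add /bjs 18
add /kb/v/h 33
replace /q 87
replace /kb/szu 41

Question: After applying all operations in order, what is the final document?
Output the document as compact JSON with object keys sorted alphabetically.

Answer: {"bjs":18,"kb":{"f":[34,33],"n":84,"szu":41,"v":{"cr":44,"dm":65,"h":33,"l":8,"x":29,"xty":18}},"q":87}

Derivation:
After op 1 (replace /q/2/1 63): {"kb":{"f":[85,34,0,33],"v":{"cr":44,"l":8,"x":29,"xty":18}},"q":[[67,9,7,23,53],{"rpv":89,"uc":29},[10,63],{"ch":27,"g":34}]}
After op 2 (replace /q/0/2 86): {"kb":{"f":[85,34,0,33],"v":{"cr":44,"l":8,"x":29,"xty":18}},"q":[[67,9,86,23,53],{"rpv":89,"uc":29},[10,63],{"ch":27,"g":34}]}
After op 3 (add /kb/szu 79): {"kb":{"f":[85,34,0,33],"szu":79,"v":{"cr":44,"l":8,"x":29,"xty":18}},"q":[[67,9,86,23,53],{"rpv":89,"uc":29},[10,63],{"ch":27,"g":34}]}
After op 4 (remove /kb/f/0): {"kb":{"f":[34,0,33],"szu":79,"v":{"cr":44,"l":8,"x":29,"xty":18}},"q":[[67,9,86,23,53],{"rpv":89,"uc":29},[10,63],{"ch":27,"g":34}]}
After op 5 (remove /kb/f/1): {"kb":{"f":[34,33],"szu":79,"v":{"cr":44,"l":8,"x":29,"xty":18}},"q":[[67,9,86,23,53],{"rpv":89,"uc":29},[10,63],{"ch":27,"g":34}]}
After op 6 (add /kb/n 84): {"kb":{"f":[34,33],"n":84,"szu":79,"v":{"cr":44,"l":8,"x":29,"xty":18}},"q":[[67,9,86,23,53],{"rpv":89,"uc":29},[10,63],{"ch":27,"g":34}]}
After op 7 (add /kb/v/dm 65): {"kb":{"f":[34,33],"n":84,"szu":79,"v":{"cr":44,"dm":65,"l":8,"x":29,"xty":18}},"q":[[67,9,86,23,53],{"rpv":89,"uc":29},[10,63],{"ch":27,"g":34}]}
After op 8 (replace /q/3 86): {"kb":{"f":[34,33],"n":84,"szu":79,"v":{"cr":44,"dm":65,"l":8,"x":29,"xty":18}},"q":[[67,9,86,23,53],{"rpv":89,"uc":29},[10,63],86]}
After op 9 (remove /q/2/1): {"kb":{"f":[34,33],"n":84,"szu":79,"v":{"cr":44,"dm":65,"l":8,"x":29,"xty":18}},"q":[[67,9,86,23,53],{"rpv":89,"uc":29},[10],86]}
After op 10 (add /bjs 18): {"bjs":18,"kb":{"f":[34,33],"n":84,"szu":79,"v":{"cr":44,"dm":65,"l":8,"x":29,"xty":18}},"q":[[67,9,86,23,53],{"rpv":89,"uc":29},[10],86]}
After op 11 (add /kb/v/h 33): {"bjs":18,"kb":{"f":[34,33],"n":84,"szu":79,"v":{"cr":44,"dm":65,"h":33,"l":8,"x":29,"xty":18}},"q":[[67,9,86,23,53],{"rpv":89,"uc":29},[10],86]}
After op 12 (replace /q 87): {"bjs":18,"kb":{"f":[34,33],"n":84,"szu":79,"v":{"cr":44,"dm":65,"h":33,"l":8,"x":29,"xty":18}},"q":87}
After op 13 (replace /kb/szu 41): {"bjs":18,"kb":{"f":[34,33],"n":84,"szu":41,"v":{"cr":44,"dm":65,"h":33,"l":8,"x":29,"xty":18}},"q":87}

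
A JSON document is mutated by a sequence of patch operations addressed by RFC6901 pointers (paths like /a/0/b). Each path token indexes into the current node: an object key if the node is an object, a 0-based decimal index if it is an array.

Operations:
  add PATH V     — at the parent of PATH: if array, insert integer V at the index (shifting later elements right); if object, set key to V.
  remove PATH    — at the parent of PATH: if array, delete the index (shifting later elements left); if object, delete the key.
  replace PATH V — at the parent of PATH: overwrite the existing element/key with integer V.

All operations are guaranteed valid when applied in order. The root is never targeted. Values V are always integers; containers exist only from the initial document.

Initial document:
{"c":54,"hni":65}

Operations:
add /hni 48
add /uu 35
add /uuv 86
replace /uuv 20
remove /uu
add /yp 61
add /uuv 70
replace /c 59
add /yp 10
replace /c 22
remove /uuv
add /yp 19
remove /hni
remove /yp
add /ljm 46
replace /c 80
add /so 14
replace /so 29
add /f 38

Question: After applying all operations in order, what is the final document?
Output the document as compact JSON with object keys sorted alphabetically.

Answer: {"c":80,"f":38,"ljm":46,"so":29}

Derivation:
After op 1 (add /hni 48): {"c":54,"hni":48}
After op 2 (add /uu 35): {"c":54,"hni":48,"uu":35}
After op 3 (add /uuv 86): {"c":54,"hni":48,"uu":35,"uuv":86}
After op 4 (replace /uuv 20): {"c":54,"hni":48,"uu":35,"uuv":20}
After op 5 (remove /uu): {"c":54,"hni":48,"uuv":20}
After op 6 (add /yp 61): {"c":54,"hni":48,"uuv":20,"yp":61}
After op 7 (add /uuv 70): {"c":54,"hni":48,"uuv":70,"yp":61}
After op 8 (replace /c 59): {"c":59,"hni":48,"uuv":70,"yp":61}
After op 9 (add /yp 10): {"c":59,"hni":48,"uuv":70,"yp":10}
After op 10 (replace /c 22): {"c":22,"hni":48,"uuv":70,"yp":10}
After op 11 (remove /uuv): {"c":22,"hni":48,"yp":10}
After op 12 (add /yp 19): {"c":22,"hni":48,"yp":19}
After op 13 (remove /hni): {"c":22,"yp":19}
After op 14 (remove /yp): {"c":22}
After op 15 (add /ljm 46): {"c":22,"ljm":46}
After op 16 (replace /c 80): {"c":80,"ljm":46}
After op 17 (add /so 14): {"c":80,"ljm":46,"so":14}
After op 18 (replace /so 29): {"c":80,"ljm":46,"so":29}
After op 19 (add /f 38): {"c":80,"f":38,"ljm":46,"so":29}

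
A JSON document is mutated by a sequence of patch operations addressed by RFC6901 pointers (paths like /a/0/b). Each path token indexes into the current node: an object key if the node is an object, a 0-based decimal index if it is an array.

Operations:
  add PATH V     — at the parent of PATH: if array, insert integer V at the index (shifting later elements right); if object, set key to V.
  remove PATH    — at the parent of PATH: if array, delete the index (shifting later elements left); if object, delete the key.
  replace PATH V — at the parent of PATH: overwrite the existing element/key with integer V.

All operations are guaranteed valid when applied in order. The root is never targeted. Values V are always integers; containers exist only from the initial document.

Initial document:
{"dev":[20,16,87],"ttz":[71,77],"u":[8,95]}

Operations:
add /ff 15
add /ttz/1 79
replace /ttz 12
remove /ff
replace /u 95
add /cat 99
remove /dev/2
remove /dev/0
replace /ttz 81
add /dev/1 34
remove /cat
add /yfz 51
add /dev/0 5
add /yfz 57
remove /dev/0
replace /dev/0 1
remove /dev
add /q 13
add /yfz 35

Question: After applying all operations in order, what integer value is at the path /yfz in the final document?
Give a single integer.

Answer: 35

Derivation:
After op 1 (add /ff 15): {"dev":[20,16,87],"ff":15,"ttz":[71,77],"u":[8,95]}
After op 2 (add /ttz/1 79): {"dev":[20,16,87],"ff":15,"ttz":[71,79,77],"u":[8,95]}
After op 3 (replace /ttz 12): {"dev":[20,16,87],"ff":15,"ttz":12,"u":[8,95]}
After op 4 (remove /ff): {"dev":[20,16,87],"ttz":12,"u":[8,95]}
After op 5 (replace /u 95): {"dev":[20,16,87],"ttz":12,"u":95}
After op 6 (add /cat 99): {"cat":99,"dev":[20,16,87],"ttz":12,"u":95}
After op 7 (remove /dev/2): {"cat":99,"dev":[20,16],"ttz":12,"u":95}
After op 8 (remove /dev/0): {"cat":99,"dev":[16],"ttz":12,"u":95}
After op 9 (replace /ttz 81): {"cat":99,"dev":[16],"ttz":81,"u":95}
After op 10 (add /dev/1 34): {"cat":99,"dev":[16,34],"ttz":81,"u":95}
After op 11 (remove /cat): {"dev":[16,34],"ttz":81,"u":95}
After op 12 (add /yfz 51): {"dev":[16,34],"ttz":81,"u":95,"yfz":51}
After op 13 (add /dev/0 5): {"dev":[5,16,34],"ttz":81,"u":95,"yfz":51}
After op 14 (add /yfz 57): {"dev":[5,16,34],"ttz":81,"u":95,"yfz":57}
After op 15 (remove /dev/0): {"dev":[16,34],"ttz":81,"u":95,"yfz":57}
After op 16 (replace /dev/0 1): {"dev":[1,34],"ttz":81,"u":95,"yfz":57}
After op 17 (remove /dev): {"ttz":81,"u":95,"yfz":57}
After op 18 (add /q 13): {"q":13,"ttz":81,"u":95,"yfz":57}
After op 19 (add /yfz 35): {"q":13,"ttz":81,"u":95,"yfz":35}
Value at /yfz: 35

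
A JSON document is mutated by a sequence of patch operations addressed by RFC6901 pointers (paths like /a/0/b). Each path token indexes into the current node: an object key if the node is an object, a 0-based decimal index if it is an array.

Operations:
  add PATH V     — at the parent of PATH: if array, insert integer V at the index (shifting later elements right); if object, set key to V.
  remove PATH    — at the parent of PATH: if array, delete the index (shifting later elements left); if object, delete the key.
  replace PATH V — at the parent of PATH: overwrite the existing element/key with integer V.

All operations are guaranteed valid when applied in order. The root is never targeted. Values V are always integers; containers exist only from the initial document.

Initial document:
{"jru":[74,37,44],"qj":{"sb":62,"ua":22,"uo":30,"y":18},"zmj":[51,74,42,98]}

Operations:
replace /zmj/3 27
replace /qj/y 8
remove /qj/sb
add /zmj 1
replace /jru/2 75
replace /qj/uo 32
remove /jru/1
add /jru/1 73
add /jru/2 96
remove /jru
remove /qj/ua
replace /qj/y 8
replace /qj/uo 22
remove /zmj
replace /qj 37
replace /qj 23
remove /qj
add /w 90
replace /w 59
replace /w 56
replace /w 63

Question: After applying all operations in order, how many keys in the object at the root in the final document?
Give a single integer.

After op 1 (replace /zmj/3 27): {"jru":[74,37,44],"qj":{"sb":62,"ua":22,"uo":30,"y":18},"zmj":[51,74,42,27]}
After op 2 (replace /qj/y 8): {"jru":[74,37,44],"qj":{"sb":62,"ua":22,"uo":30,"y":8},"zmj":[51,74,42,27]}
After op 3 (remove /qj/sb): {"jru":[74,37,44],"qj":{"ua":22,"uo":30,"y":8},"zmj":[51,74,42,27]}
After op 4 (add /zmj 1): {"jru":[74,37,44],"qj":{"ua":22,"uo":30,"y":8},"zmj":1}
After op 5 (replace /jru/2 75): {"jru":[74,37,75],"qj":{"ua":22,"uo":30,"y":8},"zmj":1}
After op 6 (replace /qj/uo 32): {"jru":[74,37,75],"qj":{"ua":22,"uo":32,"y":8},"zmj":1}
After op 7 (remove /jru/1): {"jru":[74,75],"qj":{"ua":22,"uo":32,"y":8},"zmj":1}
After op 8 (add /jru/1 73): {"jru":[74,73,75],"qj":{"ua":22,"uo":32,"y":8},"zmj":1}
After op 9 (add /jru/2 96): {"jru":[74,73,96,75],"qj":{"ua":22,"uo":32,"y":8},"zmj":1}
After op 10 (remove /jru): {"qj":{"ua":22,"uo":32,"y":8},"zmj":1}
After op 11 (remove /qj/ua): {"qj":{"uo":32,"y":8},"zmj":1}
After op 12 (replace /qj/y 8): {"qj":{"uo":32,"y":8},"zmj":1}
After op 13 (replace /qj/uo 22): {"qj":{"uo":22,"y":8},"zmj":1}
After op 14 (remove /zmj): {"qj":{"uo":22,"y":8}}
After op 15 (replace /qj 37): {"qj":37}
After op 16 (replace /qj 23): {"qj":23}
After op 17 (remove /qj): {}
After op 18 (add /w 90): {"w":90}
After op 19 (replace /w 59): {"w":59}
After op 20 (replace /w 56): {"w":56}
After op 21 (replace /w 63): {"w":63}
Size at the root: 1

Answer: 1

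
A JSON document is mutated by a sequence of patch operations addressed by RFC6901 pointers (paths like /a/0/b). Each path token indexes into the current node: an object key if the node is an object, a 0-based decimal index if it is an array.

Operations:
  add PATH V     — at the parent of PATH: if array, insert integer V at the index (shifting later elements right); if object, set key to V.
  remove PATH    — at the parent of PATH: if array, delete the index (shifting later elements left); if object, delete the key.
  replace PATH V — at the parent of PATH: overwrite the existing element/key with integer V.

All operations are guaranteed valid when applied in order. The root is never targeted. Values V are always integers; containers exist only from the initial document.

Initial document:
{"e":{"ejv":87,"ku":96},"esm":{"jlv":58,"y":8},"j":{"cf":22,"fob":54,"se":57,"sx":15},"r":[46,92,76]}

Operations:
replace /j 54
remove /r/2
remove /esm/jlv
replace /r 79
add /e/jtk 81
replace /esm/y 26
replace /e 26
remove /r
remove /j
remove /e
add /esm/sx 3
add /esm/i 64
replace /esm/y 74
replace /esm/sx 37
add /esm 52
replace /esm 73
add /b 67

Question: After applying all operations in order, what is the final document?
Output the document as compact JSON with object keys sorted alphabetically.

After op 1 (replace /j 54): {"e":{"ejv":87,"ku":96},"esm":{"jlv":58,"y":8},"j":54,"r":[46,92,76]}
After op 2 (remove /r/2): {"e":{"ejv":87,"ku":96},"esm":{"jlv":58,"y":8},"j":54,"r":[46,92]}
After op 3 (remove /esm/jlv): {"e":{"ejv":87,"ku":96},"esm":{"y":8},"j":54,"r":[46,92]}
After op 4 (replace /r 79): {"e":{"ejv":87,"ku":96},"esm":{"y":8},"j":54,"r":79}
After op 5 (add /e/jtk 81): {"e":{"ejv":87,"jtk":81,"ku":96},"esm":{"y":8},"j":54,"r":79}
After op 6 (replace /esm/y 26): {"e":{"ejv":87,"jtk":81,"ku":96},"esm":{"y":26},"j":54,"r":79}
After op 7 (replace /e 26): {"e":26,"esm":{"y":26},"j":54,"r":79}
After op 8 (remove /r): {"e":26,"esm":{"y":26},"j":54}
After op 9 (remove /j): {"e":26,"esm":{"y":26}}
After op 10 (remove /e): {"esm":{"y":26}}
After op 11 (add /esm/sx 3): {"esm":{"sx":3,"y":26}}
After op 12 (add /esm/i 64): {"esm":{"i":64,"sx":3,"y":26}}
After op 13 (replace /esm/y 74): {"esm":{"i":64,"sx":3,"y":74}}
After op 14 (replace /esm/sx 37): {"esm":{"i":64,"sx":37,"y":74}}
After op 15 (add /esm 52): {"esm":52}
After op 16 (replace /esm 73): {"esm":73}
After op 17 (add /b 67): {"b":67,"esm":73}

Answer: {"b":67,"esm":73}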